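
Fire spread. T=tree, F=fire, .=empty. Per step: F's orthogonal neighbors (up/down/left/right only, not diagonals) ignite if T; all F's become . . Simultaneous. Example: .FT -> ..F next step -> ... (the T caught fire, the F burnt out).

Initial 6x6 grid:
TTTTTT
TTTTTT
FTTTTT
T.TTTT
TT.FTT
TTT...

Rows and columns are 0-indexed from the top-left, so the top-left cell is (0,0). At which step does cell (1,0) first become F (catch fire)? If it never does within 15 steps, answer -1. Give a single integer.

Step 1: cell (1,0)='F' (+5 fires, +2 burnt)
  -> target ignites at step 1
Step 2: cell (1,0)='.' (+8 fires, +5 burnt)
Step 3: cell (1,0)='.' (+7 fires, +8 burnt)
Step 4: cell (1,0)='.' (+5 fires, +7 burnt)
Step 5: cell (1,0)='.' (+3 fires, +5 burnt)
Step 6: cell (1,0)='.' (+1 fires, +3 burnt)
Step 7: cell (1,0)='.' (+0 fires, +1 burnt)
  fire out at step 7

1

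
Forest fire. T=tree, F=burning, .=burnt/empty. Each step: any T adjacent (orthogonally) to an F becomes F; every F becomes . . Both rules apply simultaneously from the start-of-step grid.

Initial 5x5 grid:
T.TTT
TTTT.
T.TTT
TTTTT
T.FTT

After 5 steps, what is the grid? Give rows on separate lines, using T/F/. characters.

Step 1: 2 trees catch fire, 1 burn out
  T.TTT
  TTTT.
  T.TTT
  TTFTT
  T..FT
Step 2: 4 trees catch fire, 2 burn out
  T.TTT
  TTTT.
  T.FTT
  TF.FT
  T...F
Step 3: 4 trees catch fire, 4 burn out
  T.TTT
  TTFT.
  T..FT
  F...F
  T....
Step 4: 6 trees catch fire, 4 burn out
  T.FTT
  TF.F.
  F...F
  .....
  F....
Step 5: 2 trees catch fire, 6 burn out
  T..FT
  F....
  .....
  .....
  .....

T..FT
F....
.....
.....
.....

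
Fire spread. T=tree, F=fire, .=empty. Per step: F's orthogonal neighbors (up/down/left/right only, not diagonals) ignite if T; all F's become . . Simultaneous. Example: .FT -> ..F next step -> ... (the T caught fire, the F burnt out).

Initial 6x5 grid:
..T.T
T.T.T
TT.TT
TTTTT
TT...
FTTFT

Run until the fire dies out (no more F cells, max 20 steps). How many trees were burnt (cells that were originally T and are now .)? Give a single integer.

Step 1: +4 fires, +2 burnt (F count now 4)
Step 2: +2 fires, +4 burnt (F count now 2)
Step 3: +2 fires, +2 burnt (F count now 2)
Step 4: +3 fires, +2 burnt (F count now 3)
Step 5: +1 fires, +3 burnt (F count now 1)
Step 6: +2 fires, +1 burnt (F count now 2)
Step 7: +1 fires, +2 burnt (F count now 1)
Step 8: +1 fires, +1 burnt (F count now 1)
Step 9: +1 fires, +1 burnt (F count now 1)
Step 10: +0 fires, +1 burnt (F count now 0)
Fire out after step 10
Initially T: 19, now '.': 28
Total burnt (originally-T cells now '.'): 17

Answer: 17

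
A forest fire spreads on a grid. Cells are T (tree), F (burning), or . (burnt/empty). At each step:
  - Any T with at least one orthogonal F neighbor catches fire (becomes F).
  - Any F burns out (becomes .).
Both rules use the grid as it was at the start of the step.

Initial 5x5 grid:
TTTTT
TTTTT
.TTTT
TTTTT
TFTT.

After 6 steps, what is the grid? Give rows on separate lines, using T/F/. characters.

Step 1: 3 trees catch fire, 1 burn out
  TTTTT
  TTTTT
  .TTTT
  TFTTT
  F.FT.
Step 2: 4 trees catch fire, 3 burn out
  TTTTT
  TTTTT
  .FTTT
  F.FTT
  ...F.
Step 3: 3 trees catch fire, 4 burn out
  TTTTT
  TFTTT
  ..FTT
  ...FT
  .....
Step 4: 5 trees catch fire, 3 burn out
  TFTTT
  F.FTT
  ...FT
  ....F
  .....
Step 5: 4 trees catch fire, 5 burn out
  F.FTT
  ...FT
  ....F
  .....
  .....
Step 6: 2 trees catch fire, 4 burn out
  ...FT
  ....F
  .....
  .....
  .....

...FT
....F
.....
.....
.....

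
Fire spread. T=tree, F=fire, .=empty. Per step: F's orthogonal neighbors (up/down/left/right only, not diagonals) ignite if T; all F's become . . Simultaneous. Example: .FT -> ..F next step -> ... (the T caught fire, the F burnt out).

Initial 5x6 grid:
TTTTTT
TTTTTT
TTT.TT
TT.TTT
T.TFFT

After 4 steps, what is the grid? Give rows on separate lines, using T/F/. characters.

Step 1: 4 trees catch fire, 2 burn out
  TTTTTT
  TTTTTT
  TTT.TT
  TT.FFT
  T.F..F
Step 2: 2 trees catch fire, 4 burn out
  TTTTTT
  TTTTTT
  TTT.FT
  TT...F
  T.....
Step 3: 2 trees catch fire, 2 burn out
  TTTTTT
  TTTTFT
  TTT..F
  TT....
  T.....
Step 4: 3 trees catch fire, 2 burn out
  TTTTFT
  TTTF.F
  TTT...
  TT....
  T.....

TTTTFT
TTTF.F
TTT...
TT....
T.....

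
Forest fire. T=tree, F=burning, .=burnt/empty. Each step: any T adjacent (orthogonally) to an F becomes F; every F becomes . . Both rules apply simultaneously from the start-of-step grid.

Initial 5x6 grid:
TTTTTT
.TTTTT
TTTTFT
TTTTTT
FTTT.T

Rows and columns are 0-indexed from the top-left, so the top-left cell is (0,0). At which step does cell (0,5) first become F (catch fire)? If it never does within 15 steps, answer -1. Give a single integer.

Step 1: cell (0,5)='T' (+6 fires, +2 burnt)
Step 2: cell (0,5)='T' (+9 fires, +6 burnt)
Step 3: cell (0,5)='F' (+7 fires, +9 burnt)
  -> target ignites at step 3
Step 4: cell (0,5)='.' (+2 fires, +7 burnt)
Step 5: cell (0,5)='.' (+1 fires, +2 burnt)
Step 6: cell (0,5)='.' (+1 fires, +1 burnt)
Step 7: cell (0,5)='.' (+0 fires, +1 burnt)
  fire out at step 7

3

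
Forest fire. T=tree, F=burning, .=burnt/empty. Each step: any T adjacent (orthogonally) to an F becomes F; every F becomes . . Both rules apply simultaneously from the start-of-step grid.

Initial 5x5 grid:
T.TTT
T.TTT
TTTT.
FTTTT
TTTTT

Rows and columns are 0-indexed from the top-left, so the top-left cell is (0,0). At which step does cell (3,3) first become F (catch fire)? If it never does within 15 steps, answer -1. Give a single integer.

Step 1: cell (3,3)='T' (+3 fires, +1 burnt)
Step 2: cell (3,3)='T' (+4 fires, +3 burnt)
Step 3: cell (3,3)='F' (+4 fires, +4 burnt)
  -> target ignites at step 3
Step 4: cell (3,3)='.' (+4 fires, +4 burnt)
Step 5: cell (3,3)='.' (+3 fires, +4 burnt)
Step 6: cell (3,3)='.' (+2 fires, +3 burnt)
Step 7: cell (3,3)='.' (+1 fires, +2 burnt)
Step 8: cell (3,3)='.' (+0 fires, +1 burnt)
  fire out at step 8

3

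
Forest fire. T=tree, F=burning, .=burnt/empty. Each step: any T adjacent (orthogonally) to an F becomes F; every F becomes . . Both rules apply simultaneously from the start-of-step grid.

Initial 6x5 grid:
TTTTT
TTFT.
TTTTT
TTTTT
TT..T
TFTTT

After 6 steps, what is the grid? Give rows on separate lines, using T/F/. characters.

Step 1: 7 trees catch fire, 2 burn out
  TTFTT
  TF.F.
  TTFTT
  TTTTT
  TF..T
  F.FTT
Step 2: 9 trees catch fire, 7 burn out
  TF.FT
  F....
  TF.FT
  TFFTT
  F...T
  ...FT
Step 3: 7 trees catch fire, 9 burn out
  F...F
  .....
  F...F
  F..FT
  ....T
  ....F
Step 4: 2 trees catch fire, 7 burn out
  .....
  .....
  .....
  ....F
  ....F
  .....
Step 5: 0 trees catch fire, 2 burn out
  .....
  .....
  .....
  .....
  .....
  .....
Step 6: 0 trees catch fire, 0 burn out
  .....
  .....
  .....
  .....
  .....
  .....

.....
.....
.....
.....
.....
.....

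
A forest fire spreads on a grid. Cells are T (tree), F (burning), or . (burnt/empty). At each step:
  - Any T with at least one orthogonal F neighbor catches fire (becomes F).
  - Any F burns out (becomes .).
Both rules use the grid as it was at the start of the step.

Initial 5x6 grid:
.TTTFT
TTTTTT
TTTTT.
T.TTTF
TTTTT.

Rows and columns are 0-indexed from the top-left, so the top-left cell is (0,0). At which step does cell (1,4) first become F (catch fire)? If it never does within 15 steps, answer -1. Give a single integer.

Step 1: cell (1,4)='F' (+4 fires, +2 burnt)
  -> target ignites at step 1
Step 2: cell (1,4)='.' (+6 fires, +4 burnt)
Step 3: cell (1,4)='.' (+5 fires, +6 burnt)
Step 4: cell (1,4)='.' (+3 fires, +5 burnt)
Step 5: cell (1,4)='.' (+3 fires, +3 burnt)
Step 6: cell (1,4)='.' (+2 fires, +3 burnt)
Step 7: cell (1,4)='.' (+1 fires, +2 burnt)
Step 8: cell (1,4)='.' (+0 fires, +1 burnt)
  fire out at step 8

1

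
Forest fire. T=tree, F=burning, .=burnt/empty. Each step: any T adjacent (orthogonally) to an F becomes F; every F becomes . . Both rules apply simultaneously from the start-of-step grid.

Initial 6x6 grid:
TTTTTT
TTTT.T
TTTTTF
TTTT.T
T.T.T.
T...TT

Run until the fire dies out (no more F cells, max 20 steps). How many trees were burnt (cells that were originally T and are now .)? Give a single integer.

Step 1: +3 fires, +1 burnt (F count now 3)
Step 2: +2 fires, +3 burnt (F count now 2)
Step 3: +4 fires, +2 burnt (F count now 4)
Step 4: +4 fires, +4 burnt (F count now 4)
Step 5: +5 fires, +4 burnt (F count now 5)
Step 6: +3 fires, +5 burnt (F count now 3)
Step 7: +2 fires, +3 burnt (F count now 2)
Step 8: +1 fires, +2 burnt (F count now 1)
Step 9: +0 fires, +1 burnt (F count now 0)
Fire out after step 9
Initially T: 27, now '.': 33
Total burnt (originally-T cells now '.'): 24

Answer: 24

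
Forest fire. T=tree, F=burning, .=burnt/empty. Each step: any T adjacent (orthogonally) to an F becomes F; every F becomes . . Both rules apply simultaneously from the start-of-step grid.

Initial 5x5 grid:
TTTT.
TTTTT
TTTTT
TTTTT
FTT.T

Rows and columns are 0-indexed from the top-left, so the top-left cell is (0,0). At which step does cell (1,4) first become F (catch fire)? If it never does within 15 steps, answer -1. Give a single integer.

Step 1: cell (1,4)='T' (+2 fires, +1 burnt)
Step 2: cell (1,4)='T' (+3 fires, +2 burnt)
Step 3: cell (1,4)='T' (+3 fires, +3 burnt)
Step 4: cell (1,4)='T' (+4 fires, +3 burnt)
Step 5: cell (1,4)='T' (+4 fires, +4 burnt)
Step 6: cell (1,4)='T' (+4 fires, +4 burnt)
Step 7: cell (1,4)='F' (+2 fires, +4 burnt)
  -> target ignites at step 7
Step 8: cell (1,4)='.' (+0 fires, +2 burnt)
  fire out at step 8

7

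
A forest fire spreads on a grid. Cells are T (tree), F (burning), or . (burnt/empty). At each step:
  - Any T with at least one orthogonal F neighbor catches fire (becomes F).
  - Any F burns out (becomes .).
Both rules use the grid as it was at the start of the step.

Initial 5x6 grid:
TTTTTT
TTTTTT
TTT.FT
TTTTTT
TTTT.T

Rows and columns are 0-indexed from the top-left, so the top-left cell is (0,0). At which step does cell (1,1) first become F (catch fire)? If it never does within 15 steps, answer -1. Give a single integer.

Step 1: cell (1,1)='T' (+3 fires, +1 burnt)
Step 2: cell (1,1)='T' (+5 fires, +3 burnt)
Step 3: cell (1,1)='T' (+6 fires, +5 burnt)
Step 4: cell (1,1)='F' (+5 fires, +6 burnt)
  -> target ignites at step 4
Step 5: cell (1,1)='.' (+5 fires, +5 burnt)
Step 6: cell (1,1)='.' (+3 fires, +5 burnt)
Step 7: cell (1,1)='.' (+0 fires, +3 burnt)
  fire out at step 7

4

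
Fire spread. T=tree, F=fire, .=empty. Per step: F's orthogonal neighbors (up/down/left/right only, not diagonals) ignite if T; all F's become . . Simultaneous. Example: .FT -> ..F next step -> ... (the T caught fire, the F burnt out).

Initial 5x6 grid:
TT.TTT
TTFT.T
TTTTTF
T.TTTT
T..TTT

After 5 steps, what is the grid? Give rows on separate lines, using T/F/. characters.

Step 1: 6 trees catch fire, 2 burn out
  TT.TTT
  TF.F.F
  TTFTF.
  T.TTTF
  T..TTT
Step 2: 9 trees catch fire, 6 burn out
  TF.FTF
  F.....
  TF.F..
  T.FTF.
  T..TTF
Step 3: 5 trees catch fire, 9 burn out
  F...F.
  ......
  F.....
  T..F..
  T..TF.
Step 4: 2 trees catch fire, 5 burn out
  ......
  ......
  ......
  F.....
  T..F..
Step 5: 1 trees catch fire, 2 burn out
  ......
  ......
  ......
  ......
  F.....

......
......
......
......
F.....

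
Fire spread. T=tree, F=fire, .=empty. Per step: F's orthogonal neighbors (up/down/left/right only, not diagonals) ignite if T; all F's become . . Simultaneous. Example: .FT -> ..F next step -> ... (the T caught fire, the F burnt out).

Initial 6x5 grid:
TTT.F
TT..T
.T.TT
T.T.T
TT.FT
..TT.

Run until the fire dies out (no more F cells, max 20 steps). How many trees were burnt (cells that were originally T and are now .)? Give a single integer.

Step 1: +3 fires, +2 burnt (F count now 3)
Step 2: +3 fires, +3 burnt (F count now 3)
Step 3: +1 fires, +3 burnt (F count now 1)
Step 4: +0 fires, +1 burnt (F count now 0)
Fire out after step 4
Initially T: 17, now '.': 20
Total burnt (originally-T cells now '.'): 7

Answer: 7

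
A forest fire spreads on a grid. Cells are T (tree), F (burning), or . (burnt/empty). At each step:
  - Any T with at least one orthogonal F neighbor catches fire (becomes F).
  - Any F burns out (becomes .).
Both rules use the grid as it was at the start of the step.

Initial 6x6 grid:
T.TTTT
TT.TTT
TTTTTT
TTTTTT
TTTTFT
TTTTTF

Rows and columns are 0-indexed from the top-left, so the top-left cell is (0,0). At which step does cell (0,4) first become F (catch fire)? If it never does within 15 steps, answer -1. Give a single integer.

Step 1: cell (0,4)='T' (+4 fires, +2 burnt)
Step 2: cell (0,4)='T' (+5 fires, +4 burnt)
Step 3: cell (0,4)='T' (+6 fires, +5 burnt)
Step 4: cell (0,4)='F' (+7 fires, +6 burnt)
  -> target ignites at step 4
Step 5: cell (0,4)='.' (+5 fires, +7 burnt)
Step 6: cell (0,4)='.' (+3 fires, +5 burnt)
Step 7: cell (0,4)='.' (+1 fires, +3 burnt)
Step 8: cell (0,4)='.' (+1 fires, +1 burnt)
Step 9: cell (0,4)='.' (+0 fires, +1 burnt)
  fire out at step 9

4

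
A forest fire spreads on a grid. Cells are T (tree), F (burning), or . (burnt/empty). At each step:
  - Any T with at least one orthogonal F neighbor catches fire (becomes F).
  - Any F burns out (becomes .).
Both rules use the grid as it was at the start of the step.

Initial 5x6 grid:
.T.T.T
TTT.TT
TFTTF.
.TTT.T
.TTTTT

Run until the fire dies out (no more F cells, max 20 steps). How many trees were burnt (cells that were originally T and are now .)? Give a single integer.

Step 1: +6 fires, +2 burnt (F count now 6)
Step 2: +7 fires, +6 burnt (F count now 7)
Step 3: +3 fires, +7 burnt (F count now 3)
Step 4: +1 fires, +3 burnt (F count now 1)
Step 5: +1 fires, +1 burnt (F count now 1)
Step 6: +1 fires, +1 burnt (F count now 1)
Step 7: +0 fires, +1 burnt (F count now 0)
Fire out after step 7
Initially T: 20, now '.': 29
Total burnt (originally-T cells now '.'): 19

Answer: 19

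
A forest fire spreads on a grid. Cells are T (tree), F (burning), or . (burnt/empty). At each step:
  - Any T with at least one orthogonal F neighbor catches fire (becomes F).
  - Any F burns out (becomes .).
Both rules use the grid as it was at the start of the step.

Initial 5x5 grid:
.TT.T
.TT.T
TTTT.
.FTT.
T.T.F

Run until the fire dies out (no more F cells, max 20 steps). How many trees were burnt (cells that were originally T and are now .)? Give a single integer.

Answer: 11

Derivation:
Step 1: +2 fires, +2 burnt (F count now 2)
Step 2: +5 fires, +2 burnt (F count now 5)
Step 3: +3 fires, +5 burnt (F count now 3)
Step 4: +1 fires, +3 burnt (F count now 1)
Step 5: +0 fires, +1 burnt (F count now 0)
Fire out after step 5
Initially T: 14, now '.': 22
Total burnt (originally-T cells now '.'): 11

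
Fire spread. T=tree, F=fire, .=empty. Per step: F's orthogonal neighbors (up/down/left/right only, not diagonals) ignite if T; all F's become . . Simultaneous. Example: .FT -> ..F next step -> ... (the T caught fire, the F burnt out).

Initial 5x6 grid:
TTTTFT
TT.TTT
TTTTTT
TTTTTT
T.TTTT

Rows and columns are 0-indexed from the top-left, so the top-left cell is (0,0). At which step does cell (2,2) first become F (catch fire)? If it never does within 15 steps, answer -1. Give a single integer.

Step 1: cell (2,2)='T' (+3 fires, +1 burnt)
Step 2: cell (2,2)='T' (+4 fires, +3 burnt)
Step 3: cell (2,2)='T' (+4 fires, +4 burnt)
Step 4: cell (2,2)='F' (+6 fires, +4 burnt)
  -> target ignites at step 4
Step 5: cell (2,2)='.' (+5 fires, +6 burnt)
Step 6: cell (2,2)='.' (+3 fires, +5 burnt)
Step 7: cell (2,2)='.' (+1 fires, +3 burnt)
Step 8: cell (2,2)='.' (+1 fires, +1 burnt)
Step 9: cell (2,2)='.' (+0 fires, +1 burnt)
  fire out at step 9

4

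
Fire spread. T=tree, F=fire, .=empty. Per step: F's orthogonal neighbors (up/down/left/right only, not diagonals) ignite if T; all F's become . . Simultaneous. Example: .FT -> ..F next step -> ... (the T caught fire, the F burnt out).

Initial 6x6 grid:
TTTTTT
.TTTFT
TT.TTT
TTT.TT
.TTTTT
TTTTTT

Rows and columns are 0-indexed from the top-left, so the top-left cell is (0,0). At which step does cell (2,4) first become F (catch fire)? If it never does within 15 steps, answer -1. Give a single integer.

Step 1: cell (2,4)='F' (+4 fires, +1 burnt)
  -> target ignites at step 1
Step 2: cell (2,4)='.' (+6 fires, +4 burnt)
Step 3: cell (2,4)='.' (+4 fires, +6 burnt)
Step 4: cell (2,4)='.' (+5 fires, +4 burnt)
Step 5: cell (2,4)='.' (+6 fires, +5 burnt)
Step 6: cell (2,4)='.' (+4 fires, +6 burnt)
Step 7: cell (2,4)='.' (+1 fires, +4 burnt)
Step 8: cell (2,4)='.' (+1 fires, +1 burnt)
Step 9: cell (2,4)='.' (+0 fires, +1 burnt)
  fire out at step 9

1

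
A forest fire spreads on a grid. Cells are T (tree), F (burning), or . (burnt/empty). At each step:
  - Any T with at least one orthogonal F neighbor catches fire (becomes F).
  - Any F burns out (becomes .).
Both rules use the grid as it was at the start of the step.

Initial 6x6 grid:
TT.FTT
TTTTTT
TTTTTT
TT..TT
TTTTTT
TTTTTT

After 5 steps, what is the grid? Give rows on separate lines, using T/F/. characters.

Step 1: 2 trees catch fire, 1 burn out
  TT..FT
  TTTFTT
  TTTTTT
  TT..TT
  TTTTTT
  TTTTTT
Step 2: 4 trees catch fire, 2 burn out
  TT...F
  TTF.FT
  TTTFTT
  TT..TT
  TTTTTT
  TTTTTT
Step 3: 4 trees catch fire, 4 burn out
  TT....
  TF...F
  TTF.FT
  TT..TT
  TTTTTT
  TTTTTT
Step 4: 5 trees catch fire, 4 burn out
  TF....
  F.....
  TF...F
  TT..FT
  TTTTTT
  TTTTTT
Step 5: 5 trees catch fire, 5 burn out
  F.....
  ......
  F.....
  TF...F
  TTTTFT
  TTTTTT

F.....
......
F.....
TF...F
TTTTFT
TTTTTT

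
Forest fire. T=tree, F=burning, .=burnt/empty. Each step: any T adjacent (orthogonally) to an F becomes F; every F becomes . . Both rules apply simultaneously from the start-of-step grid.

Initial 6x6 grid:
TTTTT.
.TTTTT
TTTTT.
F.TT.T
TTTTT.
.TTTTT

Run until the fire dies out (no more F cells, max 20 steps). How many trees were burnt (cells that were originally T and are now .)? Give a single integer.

Answer: 27

Derivation:
Step 1: +2 fires, +1 burnt (F count now 2)
Step 2: +2 fires, +2 burnt (F count now 2)
Step 3: +4 fires, +2 burnt (F count now 4)
Step 4: +6 fires, +4 burnt (F count now 6)
Step 5: +7 fires, +6 burnt (F count now 7)
Step 6: +3 fires, +7 burnt (F count now 3)
Step 7: +3 fires, +3 burnt (F count now 3)
Step 8: +0 fires, +3 burnt (F count now 0)
Fire out after step 8
Initially T: 28, now '.': 35
Total burnt (originally-T cells now '.'): 27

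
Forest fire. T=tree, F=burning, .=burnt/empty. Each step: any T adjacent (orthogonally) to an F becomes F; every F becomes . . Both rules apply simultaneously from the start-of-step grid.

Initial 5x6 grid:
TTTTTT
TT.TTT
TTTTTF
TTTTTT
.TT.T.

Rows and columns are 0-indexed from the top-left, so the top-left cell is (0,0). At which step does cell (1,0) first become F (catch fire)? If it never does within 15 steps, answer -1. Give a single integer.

Step 1: cell (1,0)='T' (+3 fires, +1 burnt)
Step 2: cell (1,0)='T' (+4 fires, +3 burnt)
Step 3: cell (1,0)='T' (+5 fires, +4 burnt)
Step 4: cell (1,0)='T' (+3 fires, +5 burnt)
Step 5: cell (1,0)='T' (+5 fires, +3 burnt)
Step 6: cell (1,0)='F' (+4 fires, +5 burnt)
  -> target ignites at step 6
Step 7: cell (1,0)='.' (+1 fires, +4 burnt)
Step 8: cell (1,0)='.' (+0 fires, +1 burnt)
  fire out at step 8

6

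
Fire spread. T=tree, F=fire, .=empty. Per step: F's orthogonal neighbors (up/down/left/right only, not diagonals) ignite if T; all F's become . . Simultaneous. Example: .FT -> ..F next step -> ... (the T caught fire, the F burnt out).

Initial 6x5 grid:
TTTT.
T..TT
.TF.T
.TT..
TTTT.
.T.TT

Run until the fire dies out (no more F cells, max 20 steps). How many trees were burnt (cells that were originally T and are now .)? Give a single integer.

Answer: 10

Derivation:
Step 1: +2 fires, +1 burnt (F count now 2)
Step 2: +2 fires, +2 burnt (F count now 2)
Step 3: +2 fires, +2 burnt (F count now 2)
Step 4: +3 fires, +2 burnt (F count now 3)
Step 5: +1 fires, +3 burnt (F count now 1)
Step 6: +0 fires, +1 burnt (F count now 0)
Fire out after step 6
Initially T: 18, now '.': 22
Total burnt (originally-T cells now '.'): 10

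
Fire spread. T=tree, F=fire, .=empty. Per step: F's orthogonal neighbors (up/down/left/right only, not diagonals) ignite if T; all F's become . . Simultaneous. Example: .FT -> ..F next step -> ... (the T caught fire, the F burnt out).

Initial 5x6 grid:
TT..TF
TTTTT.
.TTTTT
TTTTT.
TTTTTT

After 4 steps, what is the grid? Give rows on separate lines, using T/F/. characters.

Step 1: 1 trees catch fire, 1 burn out
  TT..F.
  TTTTT.
  .TTTTT
  TTTTT.
  TTTTTT
Step 2: 1 trees catch fire, 1 burn out
  TT....
  TTTTF.
  .TTTTT
  TTTTT.
  TTTTTT
Step 3: 2 trees catch fire, 1 burn out
  TT....
  TTTF..
  .TTTFT
  TTTTT.
  TTTTTT
Step 4: 4 trees catch fire, 2 burn out
  TT....
  TTF...
  .TTF.F
  TTTTF.
  TTTTTT

TT....
TTF...
.TTF.F
TTTTF.
TTTTTT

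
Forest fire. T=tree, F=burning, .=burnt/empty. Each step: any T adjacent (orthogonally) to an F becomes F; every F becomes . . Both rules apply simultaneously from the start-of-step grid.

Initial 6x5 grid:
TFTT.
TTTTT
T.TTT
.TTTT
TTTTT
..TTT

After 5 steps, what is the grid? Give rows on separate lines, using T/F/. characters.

Step 1: 3 trees catch fire, 1 burn out
  F.FT.
  TFTTT
  T.TTT
  .TTTT
  TTTTT
  ..TTT
Step 2: 3 trees catch fire, 3 burn out
  ...F.
  F.FTT
  T.TTT
  .TTTT
  TTTTT
  ..TTT
Step 3: 3 trees catch fire, 3 burn out
  .....
  ...FT
  F.FTT
  .TTTT
  TTTTT
  ..TTT
Step 4: 3 trees catch fire, 3 burn out
  .....
  ....F
  ...FT
  .TFTT
  TTTTT
  ..TTT
Step 5: 4 trees catch fire, 3 burn out
  .....
  .....
  ....F
  .F.FT
  TTFTT
  ..TTT

.....
.....
....F
.F.FT
TTFTT
..TTT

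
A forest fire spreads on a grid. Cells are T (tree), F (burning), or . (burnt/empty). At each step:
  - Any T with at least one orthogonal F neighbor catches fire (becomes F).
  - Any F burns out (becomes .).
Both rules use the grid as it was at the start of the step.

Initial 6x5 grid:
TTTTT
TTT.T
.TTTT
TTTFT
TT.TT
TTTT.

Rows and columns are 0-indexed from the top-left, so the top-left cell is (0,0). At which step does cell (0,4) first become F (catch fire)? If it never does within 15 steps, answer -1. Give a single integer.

Step 1: cell (0,4)='T' (+4 fires, +1 burnt)
Step 2: cell (0,4)='T' (+5 fires, +4 burnt)
Step 3: cell (0,4)='T' (+6 fires, +5 burnt)
Step 4: cell (0,4)='F' (+5 fires, +6 burnt)
  -> target ignites at step 4
Step 5: cell (0,4)='.' (+4 fires, +5 burnt)
Step 6: cell (0,4)='.' (+1 fires, +4 burnt)
Step 7: cell (0,4)='.' (+0 fires, +1 burnt)
  fire out at step 7

4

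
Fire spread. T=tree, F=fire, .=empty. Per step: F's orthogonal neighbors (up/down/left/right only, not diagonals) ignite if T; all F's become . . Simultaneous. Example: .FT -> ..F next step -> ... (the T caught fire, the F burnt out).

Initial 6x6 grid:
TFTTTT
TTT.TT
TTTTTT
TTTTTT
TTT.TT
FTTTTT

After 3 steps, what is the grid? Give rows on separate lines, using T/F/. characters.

Step 1: 5 trees catch fire, 2 burn out
  F.FTTT
  TFT.TT
  TTTTTT
  TTTTTT
  FTT.TT
  .FTTTT
Step 2: 7 trees catch fire, 5 burn out
  ...FTT
  F.F.TT
  TFTTTT
  FTTTTT
  .FT.TT
  ..FTTT
Step 3: 6 trees catch fire, 7 burn out
  ....FT
  ....TT
  F.FTTT
  .FTTTT
  ..F.TT
  ...FTT

....FT
....TT
F.FTTT
.FTTTT
..F.TT
...FTT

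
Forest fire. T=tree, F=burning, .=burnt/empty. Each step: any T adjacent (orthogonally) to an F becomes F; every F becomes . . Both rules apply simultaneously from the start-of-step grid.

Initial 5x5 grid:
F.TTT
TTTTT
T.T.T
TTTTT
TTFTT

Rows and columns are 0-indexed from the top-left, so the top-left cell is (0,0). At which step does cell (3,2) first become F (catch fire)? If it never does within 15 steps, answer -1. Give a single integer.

Step 1: cell (3,2)='F' (+4 fires, +2 burnt)
  -> target ignites at step 1
Step 2: cell (3,2)='.' (+7 fires, +4 burnt)
Step 3: cell (3,2)='.' (+3 fires, +7 burnt)
Step 4: cell (3,2)='.' (+3 fires, +3 burnt)
Step 5: cell (3,2)='.' (+2 fires, +3 burnt)
Step 6: cell (3,2)='.' (+1 fires, +2 burnt)
Step 7: cell (3,2)='.' (+0 fires, +1 burnt)
  fire out at step 7

1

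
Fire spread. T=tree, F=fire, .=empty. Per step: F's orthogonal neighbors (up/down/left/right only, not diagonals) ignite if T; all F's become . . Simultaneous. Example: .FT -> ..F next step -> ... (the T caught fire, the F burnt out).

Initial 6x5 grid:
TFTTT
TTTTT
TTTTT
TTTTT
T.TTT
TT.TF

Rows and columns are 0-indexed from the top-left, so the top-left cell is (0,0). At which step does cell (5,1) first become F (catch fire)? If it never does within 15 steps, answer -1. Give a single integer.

Step 1: cell (5,1)='T' (+5 fires, +2 burnt)
Step 2: cell (5,1)='T' (+6 fires, +5 burnt)
Step 3: cell (5,1)='T' (+8 fires, +6 burnt)
Step 4: cell (5,1)='T' (+4 fires, +8 burnt)
Step 5: cell (5,1)='T' (+1 fires, +4 burnt)
Step 6: cell (5,1)='T' (+1 fires, +1 burnt)
Step 7: cell (5,1)='F' (+1 fires, +1 burnt)
  -> target ignites at step 7
Step 8: cell (5,1)='.' (+0 fires, +1 burnt)
  fire out at step 8

7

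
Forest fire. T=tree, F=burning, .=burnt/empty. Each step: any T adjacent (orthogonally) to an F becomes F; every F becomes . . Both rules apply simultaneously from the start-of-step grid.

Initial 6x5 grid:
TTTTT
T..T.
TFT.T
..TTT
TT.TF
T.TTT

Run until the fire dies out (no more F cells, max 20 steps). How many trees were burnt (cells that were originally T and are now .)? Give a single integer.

Step 1: +5 fires, +2 burnt (F count now 5)
Step 2: +5 fires, +5 burnt (F count now 5)
Step 3: +2 fires, +5 burnt (F count now 2)
Step 4: +1 fires, +2 burnt (F count now 1)
Step 5: +1 fires, +1 burnt (F count now 1)
Step 6: +1 fires, +1 burnt (F count now 1)
Step 7: +2 fires, +1 burnt (F count now 2)
Step 8: +0 fires, +2 burnt (F count now 0)
Fire out after step 8
Initially T: 20, now '.': 27
Total burnt (originally-T cells now '.'): 17

Answer: 17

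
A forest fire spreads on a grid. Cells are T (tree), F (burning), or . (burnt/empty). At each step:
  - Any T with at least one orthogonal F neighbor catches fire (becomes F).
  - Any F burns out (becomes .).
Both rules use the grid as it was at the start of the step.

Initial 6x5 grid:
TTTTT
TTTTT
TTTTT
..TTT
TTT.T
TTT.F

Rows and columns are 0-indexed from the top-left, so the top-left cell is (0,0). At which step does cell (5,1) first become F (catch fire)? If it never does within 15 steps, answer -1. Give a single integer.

Step 1: cell (5,1)='T' (+1 fires, +1 burnt)
Step 2: cell (5,1)='T' (+1 fires, +1 burnt)
Step 3: cell (5,1)='T' (+2 fires, +1 burnt)
Step 4: cell (5,1)='T' (+3 fires, +2 burnt)
Step 5: cell (5,1)='T' (+4 fires, +3 burnt)
Step 6: cell (5,1)='T' (+5 fires, +4 burnt)
Step 7: cell (5,1)='F' (+5 fires, +5 burnt)
  -> target ignites at step 7
Step 8: cell (5,1)='.' (+3 fires, +5 burnt)
Step 9: cell (5,1)='.' (+1 fires, +3 burnt)
Step 10: cell (5,1)='.' (+0 fires, +1 burnt)
  fire out at step 10

7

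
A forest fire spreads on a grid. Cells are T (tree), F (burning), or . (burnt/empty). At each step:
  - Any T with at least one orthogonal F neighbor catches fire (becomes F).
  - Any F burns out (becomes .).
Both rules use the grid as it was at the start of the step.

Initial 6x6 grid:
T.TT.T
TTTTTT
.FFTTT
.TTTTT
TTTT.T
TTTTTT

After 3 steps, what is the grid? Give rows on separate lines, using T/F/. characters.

Step 1: 5 trees catch fire, 2 burn out
  T.TT.T
  TFFTTT
  ...FTT
  .FFTTT
  TTTT.T
  TTTTTT
Step 2: 7 trees catch fire, 5 burn out
  T.FT.T
  F..FTT
  ....FT
  ...FTT
  TFFT.T
  TTTTTT
Step 3: 9 trees catch fire, 7 burn out
  F..F.T
  ....FT
  .....F
  ....FT
  F..F.T
  TFFTTT

F..F.T
....FT
.....F
....FT
F..F.T
TFFTTT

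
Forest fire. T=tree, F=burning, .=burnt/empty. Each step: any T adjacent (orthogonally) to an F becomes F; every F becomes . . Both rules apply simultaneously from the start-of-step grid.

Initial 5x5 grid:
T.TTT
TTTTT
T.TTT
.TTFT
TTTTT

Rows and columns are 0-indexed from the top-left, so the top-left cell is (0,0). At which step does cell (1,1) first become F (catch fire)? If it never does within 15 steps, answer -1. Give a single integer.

Step 1: cell (1,1)='T' (+4 fires, +1 burnt)
Step 2: cell (1,1)='T' (+6 fires, +4 burnt)
Step 3: cell (1,1)='T' (+4 fires, +6 burnt)
Step 4: cell (1,1)='F' (+4 fires, +4 burnt)
  -> target ignites at step 4
Step 5: cell (1,1)='.' (+1 fires, +4 burnt)
Step 6: cell (1,1)='.' (+2 fires, +1 burnt)
Step 7: cell (1,1)='.' (+0 fires, +2 burnt)
  fire out at step 7

4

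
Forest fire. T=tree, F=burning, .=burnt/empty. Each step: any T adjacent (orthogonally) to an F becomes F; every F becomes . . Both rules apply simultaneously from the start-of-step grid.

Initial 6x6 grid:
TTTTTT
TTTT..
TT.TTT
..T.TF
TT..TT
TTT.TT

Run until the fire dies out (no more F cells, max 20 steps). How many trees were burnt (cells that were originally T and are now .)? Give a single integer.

Answer: 20

Derivation:
Step 1: +3 fires, +1 burnt (F count now 3)
Step 2: +3 fires, +3 burnt (F count now 3)
Step 3: +2 fires, +3 burnt (F count now 2)
Step 4: +1 fires, +2 burnt (F count now 1)
Step 5: +2 fires, +1 burnt (F count now 2)
Step 6: +3 fires, +2 burnt (F count now 3)
Step 7: +4 fires, +3 burnt (F count now 4)
Step 8: +2 fires, +4 burnt (F count now 2)
Step 9: +0 fires, +2 burnt (F count now 0)
Fire out after step 9
Initially T: 26, now '.': 30
Total burnt (originally-T cells now '.'): 20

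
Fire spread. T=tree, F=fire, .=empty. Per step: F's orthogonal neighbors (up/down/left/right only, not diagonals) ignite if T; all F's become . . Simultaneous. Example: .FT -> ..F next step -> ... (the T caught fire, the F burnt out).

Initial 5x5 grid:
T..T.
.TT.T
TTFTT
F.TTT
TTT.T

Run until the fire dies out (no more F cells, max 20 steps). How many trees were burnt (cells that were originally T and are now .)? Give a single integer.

Answer: 14

Derivation:
Step 1: +6 fires, +2 burnt (F count now 6)
Step 2: +5 fires, +6 burnt (F count now 5)
Step 3: +2 fires, +5 burnt (F count now 2)
Step 4: +1 fires, +2 burnt (F count now 1)
Step 5: +0 fires, +1 burnt (F count now 0)
Fire out after step 5
Initially T: 16, now '.': 23
Total burnt (originally-T cells now '.'): 14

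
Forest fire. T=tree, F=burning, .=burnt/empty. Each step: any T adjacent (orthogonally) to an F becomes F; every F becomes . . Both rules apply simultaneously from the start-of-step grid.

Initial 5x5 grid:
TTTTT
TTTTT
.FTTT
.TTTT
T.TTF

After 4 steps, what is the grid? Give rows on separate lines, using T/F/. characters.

Step 1: 5 trees catch fire, 2 burn out
  TTTTT
  TFTTT
  ..FTT
  .FTTF
  T.TF.
Step 2: 8 trees catch fire, 5 burn out
  TFTTT
  F.FTT
  ...FF
  ..FF.
  T.F..
Step 3: 4 trees catch fire, 8 burn out
  F.FTT
  ...FF
  .....
  .....
  T....
Step 4: 2 trees catch fire, 4 burn out
  ...FF
  .....
  .....
  .....
  T....

...FF
.....
.....
.....
T....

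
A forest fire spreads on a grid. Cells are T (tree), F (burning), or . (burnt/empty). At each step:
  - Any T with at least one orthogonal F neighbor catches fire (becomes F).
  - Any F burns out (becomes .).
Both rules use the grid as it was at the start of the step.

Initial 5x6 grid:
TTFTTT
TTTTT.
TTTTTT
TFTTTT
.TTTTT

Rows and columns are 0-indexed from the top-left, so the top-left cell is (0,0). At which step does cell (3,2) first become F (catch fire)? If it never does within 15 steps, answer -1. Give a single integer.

Step 1: cell (3,2)='F' (+7 fires, +2 burnt)
  -> target ignites at step 1
Step 2: cell (3,2)='.' (+8 fires, +7 burnt)
Step 3: cell (3,2)='.' (+6 fires, +8 burnt)
Step 4: cell (3,2)='.' (+3 fires, +6 burnt)
Step 5: cell (3,2)='.' (+2 fires, +3 burnt)
Step 6: cell (3,2)='.' (+0 fires, +2 burnt)
  fire out at step 6

1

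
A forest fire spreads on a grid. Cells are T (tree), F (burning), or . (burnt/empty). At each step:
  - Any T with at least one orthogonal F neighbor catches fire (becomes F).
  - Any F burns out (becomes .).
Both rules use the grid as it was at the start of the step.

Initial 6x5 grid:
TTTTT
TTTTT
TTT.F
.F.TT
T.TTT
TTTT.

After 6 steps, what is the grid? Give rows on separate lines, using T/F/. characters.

Step 1: 3 trees catch fire, 2 burn out
  TTTTT
  TTTTF
  TFT..
  ...TF
  T.TTT
  TTTT.
Step 2: 7 trees catch fire, 3 burn out
  TTTTF
  TFTF.
  F.F..
  ...F.
  T.TTF
  TTTT.
Step 3: 5 trees catch fire, 7 burn out
  TFTF.
  F.F..
  .....
  .....
  T.TF.
  TTTT.
Step 4: 4 trees catch fire, 5 burn out
  F.F..
  .....
  .....
  .....
  T.F..
  TTTF.
Step 5: 1 trees catch fire, 4 burn out
  .....
  .....
  .....
  .....
  T....
  TTF..
Step 6: 1 trees catch fire, 1 burn out
  .....
  .....
  .....
  .....
  T....
  TF...

.....
.....
.....
.....
T....
TF...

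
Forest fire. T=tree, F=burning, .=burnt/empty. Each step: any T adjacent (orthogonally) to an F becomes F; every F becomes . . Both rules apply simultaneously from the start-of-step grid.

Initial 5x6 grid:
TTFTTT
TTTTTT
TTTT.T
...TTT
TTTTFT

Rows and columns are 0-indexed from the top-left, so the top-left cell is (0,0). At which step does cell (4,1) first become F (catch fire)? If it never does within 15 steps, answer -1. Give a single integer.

Step 1: cell (4,1)='T' (+6 fires, +2 burnt)
Step 2: cell (4,1)='T' (+8 fires, +6 burnt)
Step 3: cell (4,1)='F' (+7 fires, +8 burnt)
  -> target ignites at step 3
Step 4: cell (4,1)='.' (+3 fires, +7 burnt)
Step 5: cell (4,1)='.' (+0 fires, +3 burnt)
  fire out at step 5

3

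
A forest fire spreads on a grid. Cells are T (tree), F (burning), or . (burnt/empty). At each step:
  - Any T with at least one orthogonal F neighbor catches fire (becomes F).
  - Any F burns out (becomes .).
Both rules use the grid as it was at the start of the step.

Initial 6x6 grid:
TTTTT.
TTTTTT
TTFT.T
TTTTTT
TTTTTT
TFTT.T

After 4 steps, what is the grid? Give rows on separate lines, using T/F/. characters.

Step 1: 7 trees catch fire, 2 burn out
  TTTTT.
  TTFTTT
  TF.F.T
  TTFTTT
  TFTTTT
  F.FT.T
Step 2: 9 trees catch fire, 7 burn out
  TTFTT.
  TF.FTT
  F....T
  TF.FTT
  F.FTTT
  ...F.T
Step 3: 7 trees catch fire, 9 burn out
  TF.FT.
  F...FT
  .....T
  F...FT
  ...FTT
  .....T
Step 4: 5 trees catch fire, 7 burn out
  F...F.
  .....F
  .....T
  .....F
  ....FT
  .....T

F...F.
.....F
.....T
.....F
....FT
.....T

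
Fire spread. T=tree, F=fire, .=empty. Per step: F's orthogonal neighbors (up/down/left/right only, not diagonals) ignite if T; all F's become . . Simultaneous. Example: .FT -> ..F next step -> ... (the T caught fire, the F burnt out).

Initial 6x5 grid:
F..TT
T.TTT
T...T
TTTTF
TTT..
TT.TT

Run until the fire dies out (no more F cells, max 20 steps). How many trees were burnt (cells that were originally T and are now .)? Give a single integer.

Answer: 17

Derivation:
Step 1: +3 fires, +2 burnt (F count now 3)
Step 2: +3 fires, +3 burnt (F count now 3)
Step 3: +5 fires, +3 burnt (F count now 5)
Step 4: +4 fires, +5 burnt (F count now 4)
Step 5: +2 fires, +4 burnt (F count now 2)
Step 6: +0 fires, +2 burnt (F count now 0)
Fire out after step 6
Initially T: 19, now '.': 28
Total burnt (originally-T cells now '.'): 17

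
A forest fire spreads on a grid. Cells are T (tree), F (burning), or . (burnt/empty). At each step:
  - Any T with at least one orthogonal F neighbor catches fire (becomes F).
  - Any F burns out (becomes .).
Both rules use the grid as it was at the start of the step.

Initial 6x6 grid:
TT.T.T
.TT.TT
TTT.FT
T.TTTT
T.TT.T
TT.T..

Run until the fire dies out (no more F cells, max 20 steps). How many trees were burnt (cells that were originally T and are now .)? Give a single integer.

Step 1: +3 fires, +1 burnt (F count now 3)
Step 2: +3 fires, +3 burnt (F count now 3)
Step 3: +4 fires, +3 burnt (F count now 4)
Step 4: +3 fires, +4 burnt (F count now 3)
Step 5: +2 fires, +3 burnt (F count now 2)
Step 6: +2 fires, +2 burnt (F count now 2)
Step 7: +2 fires, +2 burnt (F count now 2)
Step 8: +2 fires, +2 burnt (F count now 2)
Step 9: +1 fires, +2 burnt (F count now 1)
Step 10: +1 fires, +1 burnt (F count now 1)
Step 11: +0 fires, +1 burnt (F count now 0)
Fire out after step 11
Initially T: 24, now '.': 35
Total burnt (originally-T cells now '.'): 23

Answer: 23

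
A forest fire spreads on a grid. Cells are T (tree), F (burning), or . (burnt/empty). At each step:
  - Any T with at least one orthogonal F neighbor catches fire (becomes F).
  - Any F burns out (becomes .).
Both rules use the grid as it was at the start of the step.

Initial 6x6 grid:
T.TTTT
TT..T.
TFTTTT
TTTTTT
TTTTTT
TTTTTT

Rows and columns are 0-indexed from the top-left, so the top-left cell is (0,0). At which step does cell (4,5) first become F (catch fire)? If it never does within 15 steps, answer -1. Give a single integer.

Step 1: cell (4,5)='T' (+4 fires, +1 burnt)
Step 2: cell (4,5)='T' (+5 fires, +4 burnt)
Step 3: cell (4,5)='T' (+6 fires, +5 burnt)
Step 4: cell (4,5)='T' (+6 fires, +6 burnt)
Step 5: cell (4,5)='T' (+4 fires, +6 burnt)
Step 6: cell (4,5)='F' (+4 fires, +4 burnt)
  -> target ignites at step 6
Step 7: cell (4,5)='.' (+2 fires, +4 burnt)
Step 8: cell (4,5)='.' (+0 fires, +2 burnt)
  fire out at step 8

6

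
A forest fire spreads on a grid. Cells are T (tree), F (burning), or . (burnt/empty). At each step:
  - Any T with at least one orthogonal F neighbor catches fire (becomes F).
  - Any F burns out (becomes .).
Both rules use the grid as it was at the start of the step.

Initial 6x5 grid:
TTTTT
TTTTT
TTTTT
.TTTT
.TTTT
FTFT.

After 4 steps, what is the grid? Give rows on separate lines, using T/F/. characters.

Step 1: 3 trees catch fire, 2 burn out
  TTTTT
  TTTTT
  TTTTT
  .TTTT
  .TFTT
  .F.F.
Step 2: 3 trees catch fire, 3 burn out
  TTTTT
  TTTTT
  TTTTT
  .TFTT
  .F.FT
  .....
Step 3: 4 trees catch fire, 3 burn out
  TTTTT
  TTTTT
  TTFTT
  .F.FT
  ....F
  .....
Step 4: 4 trees catch fire, 4 burn out
  TTTTT
  TTFTT
  TF.FT
  ....F
  .....
  .....

TTTTT
TTFTT
TF.FT
....F
.....
.....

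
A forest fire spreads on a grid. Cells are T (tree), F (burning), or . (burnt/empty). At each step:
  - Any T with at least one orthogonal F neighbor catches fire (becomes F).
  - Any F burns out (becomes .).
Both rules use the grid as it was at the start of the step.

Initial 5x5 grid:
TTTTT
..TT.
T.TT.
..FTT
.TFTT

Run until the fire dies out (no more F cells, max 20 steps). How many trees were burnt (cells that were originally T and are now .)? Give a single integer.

Answer: 14

Derivation:
Step 1: +4 fires, +2 burnt (F count now 4)
Step 2: +4 fires, +4 burnt (F count now 4)
Step 3: +2 fires, +4 burnt (F count now 2)
Step 4: +2 fires, +2 burnt (F count now 2)
Step 5: +2 fires, +2 burnt (F count now 2)
Step 6: +0 fires, +2 burnt (F count now 0)
Fire out after step 6
Initially T: 15, now '.': 24
Total burnt (originally-T cells now '.'): 14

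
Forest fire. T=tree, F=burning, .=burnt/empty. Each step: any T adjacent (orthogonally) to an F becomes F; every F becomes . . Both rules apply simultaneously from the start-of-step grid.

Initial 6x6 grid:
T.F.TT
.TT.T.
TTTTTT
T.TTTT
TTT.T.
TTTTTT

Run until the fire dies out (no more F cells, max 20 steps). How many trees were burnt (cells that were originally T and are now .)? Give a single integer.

Answer: 26

Derivation:
Step 1: +1 fires, +1 burnt (F count now 1)
Step 2: +2 fires, +1 burnt (F count now 2)
Step 3: +3 fires, +2 burnt (F count now 3)
Step 4: +4 fires, +3 burnt (F count now 4)
Step 5: +6 fires, +4 burnt (F count now 6)
Step 6: +6 fires, +6 burnt (F count now 6)
Step 7: +3 fires, +6 burnt (F count now 3)
Step 8: +1 fires, +3 burnt (F count now 1)
Step 9: +0 fires, +1 burnt (F count now 0)
Fire out after step 9
Initially T: 27, now '.': 35
Total burnt (originally-T cells now '.'): 26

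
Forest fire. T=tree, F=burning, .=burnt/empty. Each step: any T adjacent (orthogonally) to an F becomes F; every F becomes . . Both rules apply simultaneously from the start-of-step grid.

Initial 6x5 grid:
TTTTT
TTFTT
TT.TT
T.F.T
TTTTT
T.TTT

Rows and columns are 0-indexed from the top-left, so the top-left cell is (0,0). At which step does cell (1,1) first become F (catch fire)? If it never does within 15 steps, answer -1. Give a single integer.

Step 1: cell (1,1)='F' (+4 fires, +2 burnt)
  -> target ignites at step 1
Step 2: cell (1,1)='.' (+9 fires, +4 burnt)
Step 3: cell (1,1)='.' (+7 fires, +9 burnt)
Step 4: cell (1,1)='.' (+4 fires, +7 burnt)
Step 5: cell (1,1)='.' (+0 fires, +4 burnt)
  fire out at step 5

1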